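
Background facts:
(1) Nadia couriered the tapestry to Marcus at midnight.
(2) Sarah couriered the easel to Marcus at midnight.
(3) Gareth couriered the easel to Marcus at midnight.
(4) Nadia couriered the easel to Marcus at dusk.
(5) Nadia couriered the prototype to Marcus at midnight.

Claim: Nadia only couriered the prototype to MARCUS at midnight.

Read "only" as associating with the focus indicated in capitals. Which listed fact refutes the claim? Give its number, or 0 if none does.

0

The capitals mark "Marcus" as focus. So "only" rules out other recipients, with the rest (Nadia as agent and the prototype as thing and at midnight as setting) as background.
No fact matches Nadia as agent and the prototype as thing and at midnight as setting with a different recipient — every other fact differs on at least one backgrounded slot. So no fact refutes it.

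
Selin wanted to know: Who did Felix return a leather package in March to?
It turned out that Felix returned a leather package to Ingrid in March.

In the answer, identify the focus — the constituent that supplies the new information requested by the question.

The wh-word "who" asks about the recipient.
In the answer, "Felix", "a leather package" and "in March" are given — repeated from the question.
The constituent filling the recipient gap is "to Ingrid"; that is the focus and would carry nuclear stress.

to Ingrid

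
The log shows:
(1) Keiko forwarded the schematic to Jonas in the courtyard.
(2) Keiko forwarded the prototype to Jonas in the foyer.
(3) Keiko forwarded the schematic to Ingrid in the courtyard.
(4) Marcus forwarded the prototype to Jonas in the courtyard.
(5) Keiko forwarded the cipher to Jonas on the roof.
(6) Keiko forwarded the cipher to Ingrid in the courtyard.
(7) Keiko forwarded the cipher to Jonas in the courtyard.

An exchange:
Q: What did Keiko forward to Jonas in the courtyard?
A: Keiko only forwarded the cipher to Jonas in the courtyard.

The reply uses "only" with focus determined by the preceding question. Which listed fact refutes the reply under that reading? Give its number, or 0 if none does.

1

Answering "What did ...?" puts focus on the thing — here, "the cipher".
So "only" ranges over things; the rest (agent = Keiko, recipient = Jonas, setting = in the courtyard) is presupposed.
Fact (1) keeps agent = Keiko, recipient = Jonas, setting = in the courtyard but has thing = the schematic; that refutes the reply.
(Fact (6) would refute a reading with focus on the recipient — but that is not what the question asks.)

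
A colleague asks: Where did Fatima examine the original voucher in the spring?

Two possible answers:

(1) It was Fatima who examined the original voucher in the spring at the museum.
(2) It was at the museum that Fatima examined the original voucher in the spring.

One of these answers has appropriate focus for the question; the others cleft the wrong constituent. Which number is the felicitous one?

2

The question word "where" targets the location.
Option (1) clefts "Fatima" — the subject (agent), not what was asked.
Option (2) clefts "at the museum" — that matches what the question asks about.
So the congruent reply is (2).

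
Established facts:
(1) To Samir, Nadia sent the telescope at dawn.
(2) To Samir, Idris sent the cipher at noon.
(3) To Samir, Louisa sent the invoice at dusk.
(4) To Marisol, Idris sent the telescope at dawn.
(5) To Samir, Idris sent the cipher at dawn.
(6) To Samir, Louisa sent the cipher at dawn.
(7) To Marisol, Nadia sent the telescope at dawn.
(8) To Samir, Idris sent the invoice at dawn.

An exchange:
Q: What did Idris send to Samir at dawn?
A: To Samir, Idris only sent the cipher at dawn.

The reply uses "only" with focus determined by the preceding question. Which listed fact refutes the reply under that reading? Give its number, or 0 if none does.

The question "What did ...?" targets the thing, so in the reply the focus falls on "the cipher".
So "only" ranges over things; the rest (Idris as agent and Samir as recipient and at dawn as setting) is presupposed.
Fact (8) keeps Idris as agent and Samir as recipient and at dawn as setting but has thing = the invoice; that refutes the reply.
(Fact (2) would refute a reading with focus on the setting — but that is not what the question asks.)

8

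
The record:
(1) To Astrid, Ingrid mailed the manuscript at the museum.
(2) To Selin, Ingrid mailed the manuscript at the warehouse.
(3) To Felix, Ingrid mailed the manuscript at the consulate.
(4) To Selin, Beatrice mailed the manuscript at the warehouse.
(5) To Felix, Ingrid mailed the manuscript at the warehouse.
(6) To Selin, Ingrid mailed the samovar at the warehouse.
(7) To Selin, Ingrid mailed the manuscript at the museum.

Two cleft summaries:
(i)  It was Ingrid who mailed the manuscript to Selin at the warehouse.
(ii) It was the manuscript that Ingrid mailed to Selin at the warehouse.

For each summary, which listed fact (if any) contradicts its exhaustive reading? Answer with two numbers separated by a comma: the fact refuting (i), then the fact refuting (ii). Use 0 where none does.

(i): focus "Ingrid". Looking for thing = the manuscript, recipient = Selin, setting = at the warehouse with some other agent — fact (4) has Beatrice there. Refuted.
(ii): focus "the manuscript". Looking for agent = Ingrid, recipient = Selin, setting = at the warehouse with some other thing — fact (6) has the samovar there. Refuted.

4, 6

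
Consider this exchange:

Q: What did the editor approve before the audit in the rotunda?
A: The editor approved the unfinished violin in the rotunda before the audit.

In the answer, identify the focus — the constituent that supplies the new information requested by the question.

the unfinished violin

The wh-word "what" asks about the direct object.
In the answer, "the editor", "before the audit" and "in the rotunda" are given — repeated from the question.
The constituent filling the direct object gap is "the unfinished violin"; that is the focus and would carry nuclear stress.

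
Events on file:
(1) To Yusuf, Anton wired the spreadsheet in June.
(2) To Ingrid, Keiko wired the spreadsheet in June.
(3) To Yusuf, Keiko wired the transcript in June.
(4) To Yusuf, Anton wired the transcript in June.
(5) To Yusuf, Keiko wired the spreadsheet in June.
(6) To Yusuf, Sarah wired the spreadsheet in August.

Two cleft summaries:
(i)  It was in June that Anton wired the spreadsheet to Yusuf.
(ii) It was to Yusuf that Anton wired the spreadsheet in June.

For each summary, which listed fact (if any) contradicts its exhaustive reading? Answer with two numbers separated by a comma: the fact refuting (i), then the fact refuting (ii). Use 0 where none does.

0, 0

(i): focus "in June". No fact shares Anton as agent and the spreadsheet as thing and Yusuf as recipient with a different setting. 0.
(ii): focus "Yusuf". No fact shares Anton as agent and the spreadsheet as thing and in June as setting with a different recipient. 0.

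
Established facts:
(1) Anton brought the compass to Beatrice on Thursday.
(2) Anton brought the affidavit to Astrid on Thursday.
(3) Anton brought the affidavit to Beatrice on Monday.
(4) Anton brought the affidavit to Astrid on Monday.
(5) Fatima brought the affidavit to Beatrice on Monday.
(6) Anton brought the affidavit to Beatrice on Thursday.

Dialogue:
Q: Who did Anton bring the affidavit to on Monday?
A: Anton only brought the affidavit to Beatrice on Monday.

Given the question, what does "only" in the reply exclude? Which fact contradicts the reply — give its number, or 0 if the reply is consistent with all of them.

The question "Who did ... to ...?" targets the recipient, so in the reply the focus falls on "Beatrice".
"Only" then excludes alternative recipients while the background — Anton as agent and the affidavit as thing and on Monday as setting — is held fixed.
Fact (4) shares the background with a different recipient (Astrid) — counterexample.
(Fact (6) would refute a reading with focus on the setting — but that is not what the question asks.)

4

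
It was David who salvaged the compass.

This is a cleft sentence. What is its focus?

In an it-cleft "It was X that/who ...", the clefted constituent X is the focus; the that/who-clause expresses the presupposed open proposition.
Here the focus is "David". The backgrounded (presupposed) material includes "the compass".

David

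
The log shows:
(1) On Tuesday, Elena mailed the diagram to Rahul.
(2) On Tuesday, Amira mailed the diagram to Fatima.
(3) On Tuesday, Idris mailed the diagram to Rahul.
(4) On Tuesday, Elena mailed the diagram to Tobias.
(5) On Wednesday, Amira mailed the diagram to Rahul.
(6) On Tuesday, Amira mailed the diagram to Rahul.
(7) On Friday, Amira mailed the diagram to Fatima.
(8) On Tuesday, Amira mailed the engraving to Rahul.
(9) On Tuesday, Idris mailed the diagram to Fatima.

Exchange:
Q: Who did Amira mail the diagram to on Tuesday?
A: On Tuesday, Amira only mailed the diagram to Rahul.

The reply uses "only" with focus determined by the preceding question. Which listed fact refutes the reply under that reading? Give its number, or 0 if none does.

Answering "Who did ... to ...?" puts focus on the recipient — here, "Rahul".
"Only" then excludes alternative recipients while the background — same agent, thing, setting (Amira / the diagram / on Tuesday) — is held fixed.
Fact (2) shares the background with a different recipient (Fatima) — counterexample.
(Fact (5) would refute a reading with focus on the setting — but that is not what the question asks.)

2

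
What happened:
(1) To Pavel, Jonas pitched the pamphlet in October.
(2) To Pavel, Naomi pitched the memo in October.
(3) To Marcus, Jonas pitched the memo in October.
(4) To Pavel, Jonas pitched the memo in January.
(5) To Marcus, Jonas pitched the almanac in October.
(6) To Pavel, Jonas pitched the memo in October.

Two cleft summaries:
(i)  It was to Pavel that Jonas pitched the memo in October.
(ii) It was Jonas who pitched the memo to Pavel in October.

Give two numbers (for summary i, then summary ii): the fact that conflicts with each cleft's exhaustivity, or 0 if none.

(i): focus "Pavel". Looking for agent = Jonas, thing = the memo, setting = in October with some other recipient — fact (3) has Marcus there. Refuted.
(ii): focus "Jonas". Looking for thing = the memo, recipient = Pavel, setting = in October with some other agent — fact (2) has Naomi there. Refuted.

3, 2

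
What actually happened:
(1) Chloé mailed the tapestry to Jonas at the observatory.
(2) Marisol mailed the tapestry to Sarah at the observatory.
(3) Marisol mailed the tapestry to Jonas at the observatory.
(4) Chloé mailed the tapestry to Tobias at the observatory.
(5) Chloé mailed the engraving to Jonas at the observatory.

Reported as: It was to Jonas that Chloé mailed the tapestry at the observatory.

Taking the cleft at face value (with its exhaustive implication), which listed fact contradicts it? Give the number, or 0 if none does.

The cleft puts "Jonas" in focus and presupposes the open proposition with same agent, thing, setting (Chloé / the tapestry / at the observatory).
Exhaustivity: Jonas is the only recipient satisfying that background.
But fact (4) also has same agent, thing, setting (Chloé / the tapestry / at the observatory), with recipient = Tobias — so the exhaustive reading fails.

4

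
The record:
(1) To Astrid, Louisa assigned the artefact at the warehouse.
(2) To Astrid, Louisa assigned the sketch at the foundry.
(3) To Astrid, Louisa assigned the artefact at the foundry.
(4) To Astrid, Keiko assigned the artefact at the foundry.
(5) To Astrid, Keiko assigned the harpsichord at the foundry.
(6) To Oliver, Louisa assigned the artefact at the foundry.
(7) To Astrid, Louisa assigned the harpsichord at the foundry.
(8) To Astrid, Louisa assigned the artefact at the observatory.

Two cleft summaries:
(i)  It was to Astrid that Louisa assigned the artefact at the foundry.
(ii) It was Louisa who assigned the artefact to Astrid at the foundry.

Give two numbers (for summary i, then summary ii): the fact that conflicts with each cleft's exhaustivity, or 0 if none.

6, 4

Summary (i) focuses "Astrid" (the recipient); background Louisa as agent and the artefact as thing and at the foundry as setting. Fact (6) matches that background with recipient = Oliver — refutes (i).
Summary (ii) focuses "Louisa" (the agent); background the artefact as thing and Astrid as recipient and at the foundry as setting. Fact (4) matches that background with agent = Keiko — refutes (ii).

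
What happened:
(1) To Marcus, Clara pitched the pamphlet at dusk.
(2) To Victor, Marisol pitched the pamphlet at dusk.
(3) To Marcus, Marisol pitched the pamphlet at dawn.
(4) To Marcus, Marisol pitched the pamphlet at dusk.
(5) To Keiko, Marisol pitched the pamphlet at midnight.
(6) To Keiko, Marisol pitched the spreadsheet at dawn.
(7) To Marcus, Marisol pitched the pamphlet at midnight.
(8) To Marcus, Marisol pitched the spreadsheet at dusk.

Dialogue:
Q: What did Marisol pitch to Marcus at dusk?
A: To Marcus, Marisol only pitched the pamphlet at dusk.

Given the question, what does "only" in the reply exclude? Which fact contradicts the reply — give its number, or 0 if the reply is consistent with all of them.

Answering "What did ...?" puts focus on the thing — here, "the pamphlet".
So "only" ranges over things; the rest (agent = Marisol, recipient = Marcus, setting = at dusk) is presupposed.
Fact (8) keeps agent = Marisol, recipient = Marcus, setting = at dusk but has thing = the spreadsheet; that refutes the reply.
(Fact (2) would refute a reading with focus on the recipient — but that is not what the question asks.)

8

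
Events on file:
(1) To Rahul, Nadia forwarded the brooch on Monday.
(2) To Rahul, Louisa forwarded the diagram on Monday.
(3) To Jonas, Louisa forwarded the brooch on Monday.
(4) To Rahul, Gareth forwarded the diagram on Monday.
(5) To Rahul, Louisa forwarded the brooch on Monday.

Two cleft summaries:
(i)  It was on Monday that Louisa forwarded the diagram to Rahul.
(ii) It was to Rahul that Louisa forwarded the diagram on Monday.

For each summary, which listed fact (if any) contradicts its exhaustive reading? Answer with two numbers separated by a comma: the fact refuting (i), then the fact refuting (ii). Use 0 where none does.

0, 0

Summary (i) focuses "on Monday" (the setting); background Louisa as agent and the diagram as thing and Rahul as recipient. No fact matches that background with a different setting, so 0.
Summary (ii) focuses "Rahul" (the recipient); background Louisa as agent and the diagram as thing and on Monday as setting. No fact matches that background with a different recipient, so 0.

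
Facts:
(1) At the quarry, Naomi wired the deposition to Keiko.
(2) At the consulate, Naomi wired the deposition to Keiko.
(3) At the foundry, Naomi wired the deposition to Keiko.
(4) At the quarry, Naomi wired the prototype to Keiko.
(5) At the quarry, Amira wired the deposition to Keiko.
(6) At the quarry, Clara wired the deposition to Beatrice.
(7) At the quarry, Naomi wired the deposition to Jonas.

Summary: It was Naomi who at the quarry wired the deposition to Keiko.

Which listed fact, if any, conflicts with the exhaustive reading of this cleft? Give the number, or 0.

5

The cleft puts "Naomi" in focus and presupposes the open proposition with thing = the deposition, recipient = Keiko, setting = at the quarry.
The exhaustive reading says no other agent fits that background.
Fact (5) shares the background but with agent = Amira; exhaustivity is violated.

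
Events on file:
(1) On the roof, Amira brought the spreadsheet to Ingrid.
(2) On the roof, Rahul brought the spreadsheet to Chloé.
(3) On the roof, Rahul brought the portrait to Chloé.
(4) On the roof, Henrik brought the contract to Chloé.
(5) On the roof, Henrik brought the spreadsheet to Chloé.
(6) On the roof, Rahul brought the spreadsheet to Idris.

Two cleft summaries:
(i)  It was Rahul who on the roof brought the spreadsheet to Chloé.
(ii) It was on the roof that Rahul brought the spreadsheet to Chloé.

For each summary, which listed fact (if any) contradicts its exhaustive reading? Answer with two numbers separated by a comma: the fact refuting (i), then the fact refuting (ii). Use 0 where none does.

5, 0

(i): focus "Rahul". Looking for the spreadsheet as thing and Chloé as recipient and on the roof as setting with some other agent — fact (5) has Henrik there. Refuted.
(ii): focus "on the roof". No fact shares Rahul as agent and the spreadsheet as thing and Chloé as recipient with a different setting. 0.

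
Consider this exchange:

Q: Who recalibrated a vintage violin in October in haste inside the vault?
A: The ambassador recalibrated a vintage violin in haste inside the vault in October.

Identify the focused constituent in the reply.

The wh-word "who" asks about the subject (agent).
In the answer, "a vintage violin", "in October", "inside the vault" and "in haste" are given — repeated from the question.
The constituent filling the subject (agent) gap is "the ambassador"; that is the focus and would carry nuclear stress.

the ambassador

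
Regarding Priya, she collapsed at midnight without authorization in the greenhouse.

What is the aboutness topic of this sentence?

The construction explicitly marks "Priya" as what the sentence is about — the topic.
The remainder of the clause is the comment (what is said about the topic).

Priya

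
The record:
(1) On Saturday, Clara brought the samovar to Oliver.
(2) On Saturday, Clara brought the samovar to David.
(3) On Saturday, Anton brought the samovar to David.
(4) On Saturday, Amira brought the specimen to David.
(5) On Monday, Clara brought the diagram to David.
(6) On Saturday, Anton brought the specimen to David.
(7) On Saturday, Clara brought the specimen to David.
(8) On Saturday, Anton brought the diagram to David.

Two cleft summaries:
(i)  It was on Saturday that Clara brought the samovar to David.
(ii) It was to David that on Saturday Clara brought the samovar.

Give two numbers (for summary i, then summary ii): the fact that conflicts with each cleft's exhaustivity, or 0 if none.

(i): focus "on Saturday". No fact shares Clara as agent and the samovar as thing and David as recipient with a different setting. 0.
(ii): focus "David". Looking for Clara as agent and the samovar as thing and on Saturday as setting with some other recipient — fact (1) has Oliver there. Refuted.

0, 1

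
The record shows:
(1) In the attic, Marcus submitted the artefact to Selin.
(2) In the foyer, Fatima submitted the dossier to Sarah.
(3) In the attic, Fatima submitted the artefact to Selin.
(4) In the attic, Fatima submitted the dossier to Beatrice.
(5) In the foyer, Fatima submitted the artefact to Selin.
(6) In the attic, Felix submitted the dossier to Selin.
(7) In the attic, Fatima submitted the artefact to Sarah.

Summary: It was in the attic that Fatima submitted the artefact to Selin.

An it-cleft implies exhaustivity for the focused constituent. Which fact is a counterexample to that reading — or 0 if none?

5

The cleft puts "in the attic" in focus and presupposes the open proposition with Fatima as agent and the artefact as thing and Selin as recipient.
The exhaustive reading says no other setting fits that background.
But fact (5) also has Fatima as agent and the artefact as thing and Selin as recipient, with setting = in the foyer — so the exhaustive reading fails.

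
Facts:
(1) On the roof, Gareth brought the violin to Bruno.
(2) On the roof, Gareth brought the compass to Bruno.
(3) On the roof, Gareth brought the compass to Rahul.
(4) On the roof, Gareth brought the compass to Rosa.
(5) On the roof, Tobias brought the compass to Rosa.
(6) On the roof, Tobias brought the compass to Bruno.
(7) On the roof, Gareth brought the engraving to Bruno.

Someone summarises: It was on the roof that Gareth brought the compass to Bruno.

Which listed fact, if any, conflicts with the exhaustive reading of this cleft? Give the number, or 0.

Focus of the cleft: "on the roof" (the setting). Presupposed background: Gareth as agent and the compass as thing and Bruno as recipient.
The exhaustive reading says no other setting fits that background.
No listed fact matches the background with a different setting. Exhaustivity holds.

0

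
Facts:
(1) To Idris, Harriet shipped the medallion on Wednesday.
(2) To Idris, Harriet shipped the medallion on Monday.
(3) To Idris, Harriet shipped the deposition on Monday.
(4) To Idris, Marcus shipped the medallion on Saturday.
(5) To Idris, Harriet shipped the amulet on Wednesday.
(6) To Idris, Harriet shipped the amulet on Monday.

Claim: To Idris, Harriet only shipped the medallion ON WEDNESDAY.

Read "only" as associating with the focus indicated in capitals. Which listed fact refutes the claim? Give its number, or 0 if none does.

Focus (in capitals) is "on Wednesday" — the setting. "Only" excludes alternative settings while holding fixed same agent, thing, recipient (Harriet / the medallion / Idris).
Fact (2) matches on same agent, thing, recipient (Harriet / the medallion / Idris), but has setting = on Monday instead. That refutes the claim.

2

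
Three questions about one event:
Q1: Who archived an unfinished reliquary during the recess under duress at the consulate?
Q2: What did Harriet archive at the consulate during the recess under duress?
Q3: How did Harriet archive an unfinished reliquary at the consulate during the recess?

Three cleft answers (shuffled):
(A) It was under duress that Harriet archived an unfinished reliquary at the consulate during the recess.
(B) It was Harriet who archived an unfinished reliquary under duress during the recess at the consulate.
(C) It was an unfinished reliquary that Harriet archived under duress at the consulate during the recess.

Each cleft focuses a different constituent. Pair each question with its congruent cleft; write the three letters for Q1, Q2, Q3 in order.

Q1 asks about the subject (agent); cleft (B) focuses "Harriet", which is the subject (agent) — so Q1 → B.
Q2 asks about the direct object; cleft (C) focuses "an unfinished reliquary", which is the direct object — so Q2 → C.
Q3 asks about the manner; cleft (A) focuses "under duress", which is the manner — so Q3 → A.
Mapping: Q1→B, Q2→C, Q3→A.

BCA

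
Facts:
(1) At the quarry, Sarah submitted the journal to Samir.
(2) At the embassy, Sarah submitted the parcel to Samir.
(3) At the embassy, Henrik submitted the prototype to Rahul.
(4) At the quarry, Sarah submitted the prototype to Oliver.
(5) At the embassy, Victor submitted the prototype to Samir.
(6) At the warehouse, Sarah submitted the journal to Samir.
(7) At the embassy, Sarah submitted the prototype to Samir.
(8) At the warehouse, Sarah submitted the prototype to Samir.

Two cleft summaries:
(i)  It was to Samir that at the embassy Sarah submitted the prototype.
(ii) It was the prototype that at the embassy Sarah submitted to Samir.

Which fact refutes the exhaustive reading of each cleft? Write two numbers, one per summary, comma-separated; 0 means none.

0, 2

(i): focus "Samir". No fact shares same agent, thing, setting (Sarah / the prototype / at the embassy) with a different recipient. 0.
(ii): focus "the prototype". Looking for same agent, recipient, setting (Sarah / Samir / at the embassy) with some other thing — fact (2) has the parcel there. Refuted.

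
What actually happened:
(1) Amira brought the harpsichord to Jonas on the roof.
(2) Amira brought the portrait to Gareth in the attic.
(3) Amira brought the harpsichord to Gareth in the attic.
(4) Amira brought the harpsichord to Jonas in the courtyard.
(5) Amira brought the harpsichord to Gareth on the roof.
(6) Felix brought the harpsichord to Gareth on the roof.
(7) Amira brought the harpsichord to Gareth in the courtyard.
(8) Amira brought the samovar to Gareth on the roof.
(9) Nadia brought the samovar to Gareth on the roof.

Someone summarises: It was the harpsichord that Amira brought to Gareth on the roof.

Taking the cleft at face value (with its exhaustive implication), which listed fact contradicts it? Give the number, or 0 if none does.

8

Focus of the cleft: "the harpsichord" (the thing). Presupposed background: Amira as agent and Gareth as recipient and on the roof as setting.
Exhaustivity: the harpsichord is the only thing satisfying that background.
Fact (8) shares the background but with thing = the samovar; exhaustivity is violated.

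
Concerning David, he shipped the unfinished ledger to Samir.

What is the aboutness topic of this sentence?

The construction explicitly marks "David" as what the sentence is about — the topic.
The remainder of the clause is the comment (what is said about the topic).

David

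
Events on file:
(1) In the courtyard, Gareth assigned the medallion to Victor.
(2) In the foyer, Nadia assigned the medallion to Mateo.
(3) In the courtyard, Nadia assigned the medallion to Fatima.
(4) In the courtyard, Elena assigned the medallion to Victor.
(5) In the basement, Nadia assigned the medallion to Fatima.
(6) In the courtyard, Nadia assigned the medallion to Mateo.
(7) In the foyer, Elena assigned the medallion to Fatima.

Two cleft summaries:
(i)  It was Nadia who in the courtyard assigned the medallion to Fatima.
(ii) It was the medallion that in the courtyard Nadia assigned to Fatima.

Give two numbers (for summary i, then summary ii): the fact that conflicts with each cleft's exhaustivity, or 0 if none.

Summary (i) focuses "Nadia" (the agent); background thing = the medallion, recipient = Fatima, setting = in the courtyard. No fact matches that background with a different agent, so 0.
Summary (ii) focuses "the medallion" (the thing); background agent = Nadia, recipient = Fatima, setting = in the courtyard. No fact matches that background with a different thing, so 0.

0, 0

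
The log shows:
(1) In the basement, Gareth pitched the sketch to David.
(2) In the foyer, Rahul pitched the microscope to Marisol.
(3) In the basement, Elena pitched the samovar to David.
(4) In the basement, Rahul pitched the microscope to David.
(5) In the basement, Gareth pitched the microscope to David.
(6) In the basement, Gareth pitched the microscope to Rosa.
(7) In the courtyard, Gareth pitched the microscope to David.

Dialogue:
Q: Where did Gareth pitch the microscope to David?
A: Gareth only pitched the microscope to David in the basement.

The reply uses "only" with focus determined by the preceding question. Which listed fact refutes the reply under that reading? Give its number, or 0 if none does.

Answering "Where did ...?" puts focus on the setting — here, "in the basement".
So "only" ranges over settings; the rest (agent = Gareth, thing = the microscope, recipient = David) is presupposed.
Fact (7) keeps agent = Gareth, thing = the microscope, recipient = David but has setting = in the courtyard; that refutes the reply.
(Fact (6) would refute a reading with focus on the recipient — but that is not what the question asks.)

7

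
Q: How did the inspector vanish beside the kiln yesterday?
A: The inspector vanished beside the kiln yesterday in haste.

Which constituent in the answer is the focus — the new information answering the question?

The wh-word "how" asks about the manner.
In the answer, "the inspector", "beside the kiln" and "yesterday" are given — repeated from the question.
The constituent filling the manner gap is "in haste"; that is the focus and would carry nuclear stress.

in haste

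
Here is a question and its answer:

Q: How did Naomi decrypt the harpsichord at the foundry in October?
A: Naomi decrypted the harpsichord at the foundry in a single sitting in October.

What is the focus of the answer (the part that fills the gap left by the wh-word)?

in a single sitting

The wh-word "how" asks about the manner.
In the answer, "Naomi", "the harpsichord", "at the foundry" and "in October" are given — repeated from the question.
The constituent filling the manner gap is "in a single sitting"; that is the focus and would carry nuclear stress.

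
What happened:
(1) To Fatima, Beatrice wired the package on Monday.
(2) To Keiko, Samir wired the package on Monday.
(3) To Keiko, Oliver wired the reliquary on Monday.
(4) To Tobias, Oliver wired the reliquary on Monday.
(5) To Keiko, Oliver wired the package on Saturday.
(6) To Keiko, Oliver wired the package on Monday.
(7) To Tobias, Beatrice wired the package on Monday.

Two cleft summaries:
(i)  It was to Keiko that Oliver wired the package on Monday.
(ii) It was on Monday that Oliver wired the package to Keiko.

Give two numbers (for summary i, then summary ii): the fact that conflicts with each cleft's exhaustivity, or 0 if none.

0, 5

(i): focus "Keiko". No fact shares Oliver as agent and the package as thing and on Monday as setting with a different recipient. 0.
(ii): focus "on Monday". Looking for Oliver as agent and the package as thing and Keiko as recipient with some other setting — fact (5) has on Saturday there. Refuted.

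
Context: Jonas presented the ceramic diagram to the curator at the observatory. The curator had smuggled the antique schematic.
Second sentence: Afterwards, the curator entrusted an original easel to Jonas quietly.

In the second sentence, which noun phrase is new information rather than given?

an original easel

"the curator" and "Jonas" in the second sentence are given — already mentioned in the context.
"an original easel" has no antecedent in the context; it is discourse-new (the indefinite article also signals a new referent).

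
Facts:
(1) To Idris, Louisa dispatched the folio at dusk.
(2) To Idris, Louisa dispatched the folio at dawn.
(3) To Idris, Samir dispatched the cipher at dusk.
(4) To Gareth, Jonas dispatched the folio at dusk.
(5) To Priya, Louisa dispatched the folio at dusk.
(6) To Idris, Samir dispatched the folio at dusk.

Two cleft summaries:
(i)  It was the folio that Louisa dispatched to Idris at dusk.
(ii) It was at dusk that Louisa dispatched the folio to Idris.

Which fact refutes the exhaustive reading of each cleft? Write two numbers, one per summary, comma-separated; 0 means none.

Summary (i) focuses "the folio" (the thing); background same agent, recipient, setting (Louisa / Idris / at dusk). No fact matches that background with a different thing, so 0.
Summary (ii) focuses "at dusk" (the setting); background same agent, thing, recipient (Louisa / the folio / Idris). Fact (2) matches that background with setting = at dawn — refutes (ii).

0, 2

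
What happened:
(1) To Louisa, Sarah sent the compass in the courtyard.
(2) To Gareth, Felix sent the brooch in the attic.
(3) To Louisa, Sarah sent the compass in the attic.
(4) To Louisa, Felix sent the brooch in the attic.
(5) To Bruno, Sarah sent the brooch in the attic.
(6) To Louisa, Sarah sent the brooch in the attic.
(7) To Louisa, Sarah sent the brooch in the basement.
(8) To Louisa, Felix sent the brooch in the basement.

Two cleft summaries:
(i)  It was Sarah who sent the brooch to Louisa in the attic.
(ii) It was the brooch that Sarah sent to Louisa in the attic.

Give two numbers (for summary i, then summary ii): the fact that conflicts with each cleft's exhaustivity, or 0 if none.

(i): focus "Sarah". Looking for the brooch as thing and Louisa as recipient and in the attic as setting with some other agent — fact (4) has Felix there. Refuted.
(ii): focus "the brooch". Looking for Sarah as agent and Louisa as recipient and in the attic as setting with some other thing — fact (3) has the compass there. Refuted.

4, 3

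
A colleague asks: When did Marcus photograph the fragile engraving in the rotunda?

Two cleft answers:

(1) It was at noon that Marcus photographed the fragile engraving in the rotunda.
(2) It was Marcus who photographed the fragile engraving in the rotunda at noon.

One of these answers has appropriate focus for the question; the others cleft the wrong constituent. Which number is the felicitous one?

The question word "when" targets the time.
Option (1) clefts "at noon" — that matches what the question asks about.
Option (2) clefts "Marcus" — the subject (agent), not what was asked.
So the congruent reply is (1).

1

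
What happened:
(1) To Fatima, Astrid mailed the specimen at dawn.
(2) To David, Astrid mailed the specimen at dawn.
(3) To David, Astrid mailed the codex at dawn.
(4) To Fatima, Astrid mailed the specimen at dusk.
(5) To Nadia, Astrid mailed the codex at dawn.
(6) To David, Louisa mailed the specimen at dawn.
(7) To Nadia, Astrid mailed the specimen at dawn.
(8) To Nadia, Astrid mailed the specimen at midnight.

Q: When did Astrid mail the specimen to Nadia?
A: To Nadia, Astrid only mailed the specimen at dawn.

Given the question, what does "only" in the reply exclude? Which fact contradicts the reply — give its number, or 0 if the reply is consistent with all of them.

The question "When did ...?" targets the setting, so in the reply the focus falls on "at dawn".
So "only" ranges over settings; the rest (Astrid as agent and the specimen as thing and Nadia as recipient) is presupposed.
Fact (8) keeps Astrid as agent and the specimen as thing and Nadia as recipient but has setting = at midnight; that refutes the reply.
(Fact (1) would refute a reading with focus on the recipient — but that is not what the question asks.)

8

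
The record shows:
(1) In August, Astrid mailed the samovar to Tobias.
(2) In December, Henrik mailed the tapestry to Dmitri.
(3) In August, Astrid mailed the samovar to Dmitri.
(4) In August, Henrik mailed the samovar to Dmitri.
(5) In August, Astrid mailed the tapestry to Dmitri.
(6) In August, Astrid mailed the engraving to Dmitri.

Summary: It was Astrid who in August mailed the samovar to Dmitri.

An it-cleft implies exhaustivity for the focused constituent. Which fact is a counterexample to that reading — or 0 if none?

4

The cleft puts "Astrid" in focus and presupposes the open proposition with thing = the samovar, recipient = Dmitri, setting = in August.
Exhaustivity: Astrid is the only agent satisfying that background.
Fact (4) shares the background but with agent = Henrik; exhaustivity is violated.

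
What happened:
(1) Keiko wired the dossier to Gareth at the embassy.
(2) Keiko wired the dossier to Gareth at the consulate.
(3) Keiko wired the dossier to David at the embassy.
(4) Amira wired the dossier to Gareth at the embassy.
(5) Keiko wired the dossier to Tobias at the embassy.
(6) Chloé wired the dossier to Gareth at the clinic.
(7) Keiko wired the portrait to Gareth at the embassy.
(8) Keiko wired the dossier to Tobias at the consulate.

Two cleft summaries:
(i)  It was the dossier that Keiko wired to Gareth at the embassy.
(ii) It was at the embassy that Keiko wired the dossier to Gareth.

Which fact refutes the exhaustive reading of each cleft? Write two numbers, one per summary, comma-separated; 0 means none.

7, 2

Summary (i) focuses "the dossier" (the thing); background agent = Keiko, recipient = Gareth, setting = at the embassy. Fact (7) matches that background with thing = the portrait — refutes (i).
Summary (ii) focuses "at the embassy" (the setting); background agent = Keiko, thing = the dossier, recipient = Gareth. Fact (2) matches that background with setting = at the consulate — refutes (ii).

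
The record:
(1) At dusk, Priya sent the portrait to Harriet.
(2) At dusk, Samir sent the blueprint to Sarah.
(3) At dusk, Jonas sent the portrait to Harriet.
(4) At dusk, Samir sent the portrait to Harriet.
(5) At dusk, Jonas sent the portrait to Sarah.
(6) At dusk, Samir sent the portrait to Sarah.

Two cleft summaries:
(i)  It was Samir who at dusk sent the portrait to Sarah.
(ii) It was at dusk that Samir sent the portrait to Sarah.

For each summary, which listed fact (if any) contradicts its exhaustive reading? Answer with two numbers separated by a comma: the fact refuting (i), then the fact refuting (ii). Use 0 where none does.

5, 0

(i): focus "Samir". Looking for the portrait as thing and Sarah as recipient and at dusk as setting with some other agent — fact (5) has Jonas there. Refuted.
(ii): focus "at dusk". No fact shares Samir as agent and the portrait as thing and Sarah as recipient with a different setting. 0.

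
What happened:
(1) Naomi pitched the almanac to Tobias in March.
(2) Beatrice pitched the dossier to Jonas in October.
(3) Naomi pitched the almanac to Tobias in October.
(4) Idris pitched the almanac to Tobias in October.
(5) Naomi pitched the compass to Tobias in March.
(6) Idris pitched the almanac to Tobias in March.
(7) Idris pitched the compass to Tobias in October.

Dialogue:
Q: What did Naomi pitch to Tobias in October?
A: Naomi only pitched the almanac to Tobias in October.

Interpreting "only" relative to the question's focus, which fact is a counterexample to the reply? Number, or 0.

Answering "What did ...?" puts focus on the thing — here, "the almanac".
So "only" ranges over things; the rest (agent = Naomi, recipient = Tobias, setting = in October) is presupposed.
No listed fact shares that background with another thing. Nothing contradicts the reply.
(Fact (1) would refute a reading with focus on the setting — but that is not what the question asks.)

0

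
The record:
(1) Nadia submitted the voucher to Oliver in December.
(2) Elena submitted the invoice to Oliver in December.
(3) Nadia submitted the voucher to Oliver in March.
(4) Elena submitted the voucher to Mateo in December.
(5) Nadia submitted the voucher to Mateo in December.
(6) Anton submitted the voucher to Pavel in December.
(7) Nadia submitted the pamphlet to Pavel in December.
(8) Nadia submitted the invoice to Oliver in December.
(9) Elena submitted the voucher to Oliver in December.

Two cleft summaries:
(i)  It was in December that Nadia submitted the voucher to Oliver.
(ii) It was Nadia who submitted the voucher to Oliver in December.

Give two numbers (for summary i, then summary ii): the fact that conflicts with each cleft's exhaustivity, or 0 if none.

Summary (i) focuses "in December" (the setting); background Nadia as agent and the voucher as thing and Oliver as recipient. Fact (3) matches that background with setting = in March — refutes (i).
Summary (ii) focuses "Nadia" (the agent); background the voucher as thing and Oliver as recipient and in December as setting. Fact (9) matches that background with agent = Elena — refutes (ii).

3, 9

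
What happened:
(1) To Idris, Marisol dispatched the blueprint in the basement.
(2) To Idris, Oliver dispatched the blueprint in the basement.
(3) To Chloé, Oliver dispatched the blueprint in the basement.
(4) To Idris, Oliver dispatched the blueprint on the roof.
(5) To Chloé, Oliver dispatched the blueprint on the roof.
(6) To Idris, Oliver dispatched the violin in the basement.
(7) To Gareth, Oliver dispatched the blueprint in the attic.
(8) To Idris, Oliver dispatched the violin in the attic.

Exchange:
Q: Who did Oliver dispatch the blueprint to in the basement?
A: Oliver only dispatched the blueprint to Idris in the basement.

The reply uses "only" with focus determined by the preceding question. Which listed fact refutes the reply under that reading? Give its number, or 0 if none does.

3

Answering "Who did ... to ...?" puts focus on the recipient — here, "Idris".
"Only" then excludes alternative recipients while the background — agent = Oliver, thing = the blueprint, setting = in the basement — is held fixed.
Fact (3) shares the background with a different recipient (Chloé) — counterexample.
(Fact (6) would refute a reading with focus on the thing — but that is not what the question asks.)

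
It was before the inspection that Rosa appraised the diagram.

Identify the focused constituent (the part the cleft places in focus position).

before the inspection

In an it-cleft "It was X that/who ...", the clefted constituent X is the focus; the that/who-clause expresses the presupposed open proposition.
Here the focus is "before the inspection". The backgrounded (presupposed) material includes "Rosa" and "the diagram".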